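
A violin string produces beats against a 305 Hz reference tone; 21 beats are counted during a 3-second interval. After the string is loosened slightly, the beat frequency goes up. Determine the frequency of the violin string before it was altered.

298 Hz

Beat frequency = 21/3 = 7 Hz.
|f − 305| = 7, so the violin string was at either 298 Hz or 312 Hz.
Reducing tension lowers a string's frequency; the adjustment lowers the violin string's frequency.
The beat rate rose, so the adjustment moved the violin string further from 305 Hz — it was already below the reference.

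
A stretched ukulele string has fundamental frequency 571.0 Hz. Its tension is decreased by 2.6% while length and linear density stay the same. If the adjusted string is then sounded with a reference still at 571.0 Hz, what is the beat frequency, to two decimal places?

For a string, f ∝ √T, so the new frequency is 571.0·√0.974 = 563.5281 Hz.
f_beat = |563.5281 − 571.0| = 7.47 Hz.

7.47 Hz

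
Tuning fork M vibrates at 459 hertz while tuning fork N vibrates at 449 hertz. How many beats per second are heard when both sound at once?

10 Hz

f_beat = |f₁ − f₂|.
|459 − 449| = 10 Hz.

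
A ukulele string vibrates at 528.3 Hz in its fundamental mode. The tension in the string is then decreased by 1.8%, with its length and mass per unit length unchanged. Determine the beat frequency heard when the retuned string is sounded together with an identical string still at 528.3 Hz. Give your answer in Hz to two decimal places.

4.78 Hz

For a string, f ∝ √T, so the new frequency is 528.3·√0.982 = 523.5237 Hz.
f_beat = |523.5237 − 528.3| = 4.78 Hz.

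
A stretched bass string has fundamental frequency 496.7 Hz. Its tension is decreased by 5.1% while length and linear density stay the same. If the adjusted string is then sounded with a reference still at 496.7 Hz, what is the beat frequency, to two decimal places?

12.83 Hz

For a string, f ∝ √T, so the new frequency is 496.7·√0.949 = 483.8684 Hz.
f_beat = |483.8684 − 496.7| = 12.83 Hz.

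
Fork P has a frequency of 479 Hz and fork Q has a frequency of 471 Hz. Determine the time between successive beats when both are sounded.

0.125 s

f_beat = |479 − 471| = 8 Hz.
Beat period T = 1 / f_beat = 1 / 8 s.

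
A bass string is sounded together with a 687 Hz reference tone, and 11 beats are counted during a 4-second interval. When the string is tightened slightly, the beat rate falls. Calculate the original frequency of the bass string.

684.25 Hz

Beat frequency = 11/4 = 2.75 Hz.
|f − 687| = 2.75, so the bass string was at either 684.25 Hz or 689.75 Hz.
Increasing tension raises a string's frequency; the adjustment raises the bass string's frequency.
The beat rate fell, so the adjustment moved the bass string toward 687 Hz — it must have started below the reference.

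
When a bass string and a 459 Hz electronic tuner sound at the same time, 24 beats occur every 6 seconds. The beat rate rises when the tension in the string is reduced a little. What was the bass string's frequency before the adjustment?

455 Hz

Beat frequency = 24/6 = 4 Hz.
|f − 459| = 4, so the bass string was at either 455 Hz or 463 Hz.
Lower tension means lower frequency; the adjustment lowers the bass string's frequency.
The beat rate rose, so the adjustment moved the bass string further from 459 Hz — it was already below the reference.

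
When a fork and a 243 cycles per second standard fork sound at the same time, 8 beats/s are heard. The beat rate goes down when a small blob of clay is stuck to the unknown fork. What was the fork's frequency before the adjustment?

251 Hz

|f − 243| = 8, so the fork was at either 235 Hz or 251 Hz.
Adding mass to a fork lowers its frequency; the adjustment lowers the fork's frequency.
The beat rate fell, so the adjustment moved the fork toward 243 Hz — it must have started above the reference.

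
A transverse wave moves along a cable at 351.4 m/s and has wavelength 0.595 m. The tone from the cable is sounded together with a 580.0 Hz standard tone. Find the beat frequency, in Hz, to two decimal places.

10.59 Hz

Source frequency f = v/λ = 351.4/0.595 = 590.5882 Hz.
f_beat = |590.5882 − 580.0| = 10.59 Hz.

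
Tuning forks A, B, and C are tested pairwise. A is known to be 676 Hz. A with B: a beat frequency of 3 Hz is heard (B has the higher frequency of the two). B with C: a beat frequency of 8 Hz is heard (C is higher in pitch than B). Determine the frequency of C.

687 Hz

B is above A, so f_B = 676 + 3 = 679 Hz.
C is above B, so f_C = 679 + 8 = 687 Hz.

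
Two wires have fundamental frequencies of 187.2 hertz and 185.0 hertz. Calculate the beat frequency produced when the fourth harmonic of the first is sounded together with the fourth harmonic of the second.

Fourth harmonic of the first: 4·187.2 = 748.8 Hz.
Fourth harmonic of the second: 4·185.0 = 740.0 Hz.
f_beat = |748.8 − 740.0| = 8.8 Hz.

8.8 Hz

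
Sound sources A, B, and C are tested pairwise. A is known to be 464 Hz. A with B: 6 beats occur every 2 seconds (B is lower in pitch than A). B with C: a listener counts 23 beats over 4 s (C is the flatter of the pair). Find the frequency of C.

A–B: Beat frequency = 6/2 = 3 Hz.
B is below A, so f_B = 464 − 3 = 461 Hz.
B–C: Beat frequency = 23/4 = 5.75 Hz.
C is below B, so f_C = 461 − 5.75 = 455.25 Hz.

455.25 Hz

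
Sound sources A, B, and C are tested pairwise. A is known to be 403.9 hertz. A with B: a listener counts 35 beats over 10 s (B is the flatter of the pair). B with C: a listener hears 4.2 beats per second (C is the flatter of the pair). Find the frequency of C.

A–B: Beat frequency = 35/10 = 3.5 Hz.
B is below A, so f_B = 403.9 − 3.5 = 400.4 Hz.
C is below B, so f_C = 400.4 − 4.2 = 396.2 Hz.

396.2 Hz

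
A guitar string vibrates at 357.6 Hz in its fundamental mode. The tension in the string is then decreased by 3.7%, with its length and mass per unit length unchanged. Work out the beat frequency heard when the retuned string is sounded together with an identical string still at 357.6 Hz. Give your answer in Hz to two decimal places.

For a string, f ∝ √T, so the new frequency is 357.6·√0.963 = 350.9220 Hz.
f_beat = |350.9220 − 357.6| = 6.68 Hz.

6.68 Hz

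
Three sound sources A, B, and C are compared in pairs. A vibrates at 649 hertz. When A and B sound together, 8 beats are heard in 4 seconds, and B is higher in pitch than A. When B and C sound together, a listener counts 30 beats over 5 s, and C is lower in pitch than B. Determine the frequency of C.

A–B: Beat frequency = 8/4 = 2 Hz.
B is above A, so f_B = 649 + 2 = 651 Hz.
B–C: Beat frequency = 30/5 = 6 Hz.
C is below B, so f_C = 651 − 6 = 645 Hz.

645 Hz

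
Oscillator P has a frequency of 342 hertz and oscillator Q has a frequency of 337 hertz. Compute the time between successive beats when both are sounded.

f_beat = |342 − 337| = 5 Hz.
Beat period T = 1 / f_beat = 1 / 5 s.

0.200 s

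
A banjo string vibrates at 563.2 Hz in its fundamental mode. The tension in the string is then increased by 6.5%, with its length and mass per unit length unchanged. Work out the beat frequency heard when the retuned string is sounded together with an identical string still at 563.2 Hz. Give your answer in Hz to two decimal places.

18.02 Hz

For a string, f ∝ √T, so the new frequency is 563.2·√1.065 = 581.2159 Hz.
f_beat = |581.2159 − 563.2| = 18.02 Hz.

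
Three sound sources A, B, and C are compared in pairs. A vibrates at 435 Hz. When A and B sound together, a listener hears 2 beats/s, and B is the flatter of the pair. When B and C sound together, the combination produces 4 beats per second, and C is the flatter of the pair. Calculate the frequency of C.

429 Hz

B is below A, so f_B = 435 − 2 = 433 Hz.
C is below B, so f_C = 433 − 4 = 429 Hz.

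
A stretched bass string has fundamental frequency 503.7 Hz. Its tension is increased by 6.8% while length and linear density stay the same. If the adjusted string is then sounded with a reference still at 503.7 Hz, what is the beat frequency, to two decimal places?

For a string, f ∝ √T, so the new frequency is 503.7·√1.068 = 520.5442 Hz.
f_beat = |520.5442 − 503.7| = 16.84 Hz.

16.84 Hz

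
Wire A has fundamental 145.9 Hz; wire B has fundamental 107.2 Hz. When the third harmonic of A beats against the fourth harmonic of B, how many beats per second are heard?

8.9 Hz

Third harmonic of the first: 3·145.9 = 437.7 Hz.
Fourth harmonic of the second: 4·107.2 = 428.8 Hz.
f_beat = |437.7 − 428.8| = 8.9 Hz.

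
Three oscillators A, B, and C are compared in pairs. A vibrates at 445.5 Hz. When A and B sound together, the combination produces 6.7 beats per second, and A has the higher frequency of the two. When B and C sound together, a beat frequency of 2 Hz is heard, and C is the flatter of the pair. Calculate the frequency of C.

436.8 Hz

B is below A, so f_B = 445.5 − 6.7 = 438.8 Hz.
C is below B, so f_C = 438.8 − 2 = 436.8 Hz.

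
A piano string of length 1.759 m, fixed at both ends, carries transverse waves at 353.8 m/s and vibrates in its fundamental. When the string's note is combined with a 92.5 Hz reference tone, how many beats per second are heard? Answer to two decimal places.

8.07 Hz

For a string fixed at both ends, f_n = n·v/(2L) = 1·353.8/(2·1.759) = 100.5685 Hz.
f_beat = |100.5685 − 92.5| = 8.07 Hz.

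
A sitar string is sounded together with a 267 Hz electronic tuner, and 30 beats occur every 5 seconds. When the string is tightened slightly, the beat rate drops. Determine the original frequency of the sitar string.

261 Hz

Beat frequency = 30/5 = 6 Hz.
|f − 267| = 6, so the sitar string was at either 261 Hz or 273 Hz.
Increasing tension raises a string's frequency; the adjustment raises the sitar string's frequency.
The beat rate fell, so the adjustment moved the sitar string toward 267 Hz — it must have started below the reference.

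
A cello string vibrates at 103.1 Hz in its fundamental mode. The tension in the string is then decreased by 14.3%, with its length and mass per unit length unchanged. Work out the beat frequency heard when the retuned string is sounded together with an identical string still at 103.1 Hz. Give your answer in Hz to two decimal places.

For a string, f ∝ √T, so the new frequency is 103.1·√0.857 = 95.4441 Hz.
f_beat = |95.4441 − 103.1| = 7.66 Hz.

7.66 Hz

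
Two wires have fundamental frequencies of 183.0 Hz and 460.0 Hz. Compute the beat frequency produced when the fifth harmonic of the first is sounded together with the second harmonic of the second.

Fifth harmonic of the first: 5·183.0 = 915.0 Hz.
Second harmonic of the second: 2·460.0 = 920.0 Hz.
f_beat = |915.0 − 920.0| = 5.0 Hz.

5.0 Hz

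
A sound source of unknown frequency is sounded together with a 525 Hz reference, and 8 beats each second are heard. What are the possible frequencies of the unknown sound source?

|f − 525| = 8, so f = 525 ± 8.

517 Hz or 533 Hz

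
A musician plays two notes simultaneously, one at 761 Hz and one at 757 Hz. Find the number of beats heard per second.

Beats arise from superposition of two nearby frequencies; the beat rate is |f₁ − f₂|.
|761 − 757| = 4 Hz.

4 Hz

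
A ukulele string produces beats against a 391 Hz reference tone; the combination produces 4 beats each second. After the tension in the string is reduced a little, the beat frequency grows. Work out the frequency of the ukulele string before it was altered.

|f − 391| = 4, so the ukulele string was at either 387 Hz or 395 Hz.
Lower tension means lower frequency; the adjustment lowers the ukulele string's frequency.
The beat rate rose, so the adjustment moved the ukulele string further from 391 Hz — it was already below the reference.

387 Hz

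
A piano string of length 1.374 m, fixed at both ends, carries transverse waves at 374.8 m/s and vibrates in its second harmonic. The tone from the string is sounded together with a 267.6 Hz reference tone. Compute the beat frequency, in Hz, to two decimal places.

5.18 Hz

For a string fixed at both ends, f_n = n·v/(2L) = 2·374.8/(2·1.374) = 272.7802 Hz.
f_beat = |272.7802 − 267.6| = 5.18 Hz.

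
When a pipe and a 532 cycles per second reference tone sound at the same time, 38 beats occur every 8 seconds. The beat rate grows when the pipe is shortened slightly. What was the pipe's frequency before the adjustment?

Beat frequency = 38/8 = 4.75 Hz.
|f − 532| = 4.75, so the pipe was at either 527.25 Hz or 536.75 Hz.
A shorter pipe has a higher fundamental; the adjustment raises the pipe's frequency.
The beat rate rose, so the adjustment moved the pipe further from 532 Hz — it was already above the reference.

536.75 Hz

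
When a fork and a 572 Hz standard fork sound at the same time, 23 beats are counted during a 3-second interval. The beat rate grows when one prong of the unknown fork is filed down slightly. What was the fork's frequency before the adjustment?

Beat frequency = 23/3 = 7.6667 Hz.
|f − 572| = 7.6667, so the fork was at either 564.3333 Hz or 579.6667 Hz.
Filing a prong removes mass and raises the fork's frequency; the adjustment raises the fork's frequency.
The beat rate rose, so the adjustment moved the fork further from 572 Hz — it was already above the reference.

579.6667 Hz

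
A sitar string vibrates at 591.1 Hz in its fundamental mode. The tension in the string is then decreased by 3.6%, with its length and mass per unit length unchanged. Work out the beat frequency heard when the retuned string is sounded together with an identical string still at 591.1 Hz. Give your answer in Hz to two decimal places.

10.74 Hz

For a string, f ∝ √T, so the new frequency is 591.1·√0.964 = 580.3627 Hz.
f_beat = |580.3627 − 591.1| = 10.74 Hz.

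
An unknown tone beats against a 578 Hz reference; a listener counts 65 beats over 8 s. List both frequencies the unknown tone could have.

569.875 Hz or 586.125 Hz

Beat frequency = 65/8 = 8.125 Hz.
|f − 578| = 8.125, so f = 578 ± 8.125.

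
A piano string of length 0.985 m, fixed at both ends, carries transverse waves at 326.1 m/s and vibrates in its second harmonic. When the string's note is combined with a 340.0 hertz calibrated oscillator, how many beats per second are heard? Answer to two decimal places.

8.93 Hz

For a string fixed at both ends, f_n = n·v/(2L) = 2·326.1/(2·0.985) = 331.0660 Hz.
f_beat = |331.0660 − 340.0| = 8.93 Hz.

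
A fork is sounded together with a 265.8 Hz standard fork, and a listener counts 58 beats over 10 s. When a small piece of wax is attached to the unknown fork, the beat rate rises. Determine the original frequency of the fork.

260 Hz

Beat frequency = 58/10 = 5.8 Hz.
|f − 265.8| = 5.8, so the fork was at either 260 Hz or 271.6 Hz.
Loading a fork with wax lowers its frequency; the adjustment lowers the fork's frequency.
The beat rate rose, so the adjustment moved the fork further from 265.8 Hz — it was already below the reference.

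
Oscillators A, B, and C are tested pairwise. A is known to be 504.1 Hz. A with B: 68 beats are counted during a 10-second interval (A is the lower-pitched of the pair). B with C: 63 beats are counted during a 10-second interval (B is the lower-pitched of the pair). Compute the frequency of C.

517.2 Hz

A–B: Beat frequency = 68/10 = 6.8 Hz.
B is above A, so f_B = 504.1 + 6.8 = 510.9 Hz.
B–C: Beat frequency = 63/10 = 6.3 Hz.
C is above B, so f_C = 510.9 + 6.3 = 517.2 Hz.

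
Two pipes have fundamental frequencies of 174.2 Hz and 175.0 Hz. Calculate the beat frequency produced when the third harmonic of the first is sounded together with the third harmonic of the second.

2.4 Hz

Third harmonic of the first: 3·174.2 = 522.6 Hz.
Third harmonic of the second: 3·175.0 = 525.0 Hz.
f_beat = |522.6 − 525.0| = 2.4 Hz.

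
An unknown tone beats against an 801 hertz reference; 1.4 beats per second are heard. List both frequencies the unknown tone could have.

|f − 801| = 1.4, so f = 801 ± 1.4.

799.6 Hz or 802.4 Hz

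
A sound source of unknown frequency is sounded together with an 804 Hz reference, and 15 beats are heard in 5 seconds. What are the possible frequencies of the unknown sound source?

Beat frequency = 15/5 = 3 Hz.
|f − 804| = 3, so f = 804 ± 3.

801 Hz or 807 Hz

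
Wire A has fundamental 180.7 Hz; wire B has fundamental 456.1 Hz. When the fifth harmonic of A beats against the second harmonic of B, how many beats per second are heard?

8.7 Hz

Fifth harmonic of the first: 5·180.7 = 903.5 Hz.
Second harmonic of the second: 2·456.1 = 912.2 Hz.
f_beat = |903.5 − 912.2| = 8.7 Hz.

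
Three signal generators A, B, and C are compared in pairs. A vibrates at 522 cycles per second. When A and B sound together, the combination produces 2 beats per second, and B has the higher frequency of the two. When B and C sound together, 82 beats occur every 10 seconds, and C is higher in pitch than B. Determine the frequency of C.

B is above A, so f_B = 522 + 2 = 524 Hz.
B–C: Beat frequency = 82/10 = 8.2 Hz.
C is above B, so f_C = 524 + 8.2 = 532.2 Hz.

532.2 Hz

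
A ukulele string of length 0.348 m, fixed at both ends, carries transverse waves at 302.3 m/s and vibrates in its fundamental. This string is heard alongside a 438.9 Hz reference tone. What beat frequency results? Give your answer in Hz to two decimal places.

4.56 Hz

For a string fixed at both ends, f_n = n·v/(2L) = 1·302.3/(2·0.348) = 434.3391 Hz.
f_beat = |434.3391 − 438.9| = 4.56 Hz.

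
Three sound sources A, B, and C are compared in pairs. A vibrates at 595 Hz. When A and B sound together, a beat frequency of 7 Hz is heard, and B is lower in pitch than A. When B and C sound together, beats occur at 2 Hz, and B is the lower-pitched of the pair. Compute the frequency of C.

B is below A, so f_B = 595 − 7 = 588 Hz.
C is above B, so f_C = 588 + 2 = 590 Hz.

590 Hz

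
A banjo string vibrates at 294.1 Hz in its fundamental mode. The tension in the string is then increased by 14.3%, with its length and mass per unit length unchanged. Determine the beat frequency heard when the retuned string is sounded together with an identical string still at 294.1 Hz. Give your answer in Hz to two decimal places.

For a string, f ∝ √T, so the new frequency is 294.1·√1.143 = 314.4258 Hz.
f_beat = |314.4258 − 294.1| = 20.33 Hz.

20.33 Hz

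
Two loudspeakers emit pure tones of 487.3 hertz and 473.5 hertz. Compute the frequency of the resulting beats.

13.8 Hz

Beats arise from superposition of two nearby frequencies; the beat rate is |f₁ − f₂|.
|487.3 − 473.5| = 13.8 Hz.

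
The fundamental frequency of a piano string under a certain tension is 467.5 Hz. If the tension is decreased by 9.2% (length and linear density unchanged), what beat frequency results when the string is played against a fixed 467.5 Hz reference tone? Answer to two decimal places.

22.02 Hz

For a string, f ∝ √T, so the new frequency is 467.5·√0.908 = 445.4762 Hz.
f_beat = |445.4762 − 467.5| = 22.02 Hz.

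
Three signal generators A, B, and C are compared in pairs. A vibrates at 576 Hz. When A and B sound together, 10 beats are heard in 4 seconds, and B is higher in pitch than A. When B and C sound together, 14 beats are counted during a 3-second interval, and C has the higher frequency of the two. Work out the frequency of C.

A–B: Beat frequency = 10/4 = 2.5 Hz.
B is above A, so f_B = 576 + 2.5 = 578.5 Hz.
B–C: Beat frequency = 14/3 = 4.6667 Hz.
C is above B, so f_C = 578.5 + 4.6667 = 583.1667 Hz.

583.1667 Hz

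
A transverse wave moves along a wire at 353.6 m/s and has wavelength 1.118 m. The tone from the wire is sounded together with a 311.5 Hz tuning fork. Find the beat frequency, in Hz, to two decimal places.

Source frequency f = v/λ = 353.6/1.118 = 316.2791 Hz.
f_beat = |316.2791 − 311.5| = 4.78 Hz.

4.78 Hz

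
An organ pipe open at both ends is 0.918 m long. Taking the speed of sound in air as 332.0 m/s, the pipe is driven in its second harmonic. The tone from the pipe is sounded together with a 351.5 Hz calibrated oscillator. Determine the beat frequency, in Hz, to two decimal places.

Open pipe: f_n = n·v/(2L) = 2·332.0/(2·0.918) = 361.6558 Hz.
f_beat = |361.6558 − 351.5| = 10.16 Hz.

10.16 Hz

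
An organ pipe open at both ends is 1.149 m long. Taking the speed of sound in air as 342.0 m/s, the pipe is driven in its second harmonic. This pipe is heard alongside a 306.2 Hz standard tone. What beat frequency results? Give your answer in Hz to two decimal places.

Open pipe: f_n = n·v/(2L) = 2·342.0/(2·1.149) = 297.6501 Hz.
f_beat = |297.6501 − 306.2| = 8.55 Hz.

8.55 Hz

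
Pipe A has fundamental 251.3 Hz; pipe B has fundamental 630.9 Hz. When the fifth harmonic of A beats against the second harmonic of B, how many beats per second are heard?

5.3 Hz

Fifth harmonic of the first: 5·251.3 = 1256.5 Hz.
Second harmonic of the second: 2·630.9 = 1261.8 Hz.
f_beat = |1256.5 − 1261.8| = 5.3 Hz.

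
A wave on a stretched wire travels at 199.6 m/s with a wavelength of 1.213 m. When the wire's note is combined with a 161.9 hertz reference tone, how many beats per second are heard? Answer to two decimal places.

Source frequency f = v/λ = 199.6/1.213 = 164.5507 Hz.
f_beat = |164.5507 − 161.9| = 2.65 Hz.

2.65 Hz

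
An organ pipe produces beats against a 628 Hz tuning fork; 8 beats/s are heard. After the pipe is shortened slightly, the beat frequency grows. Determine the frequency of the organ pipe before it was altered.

|f − 628| = 8, so the organ pipe was at either 620 Hz or 636 Hz.
A shorter pipe has a higher fundamental; the adjustment raises the organ pipe's frequency.
The beat rate rose, so the adjustment moved the organ pipe further from 628 Hz — it was already above the reference.

636 Hz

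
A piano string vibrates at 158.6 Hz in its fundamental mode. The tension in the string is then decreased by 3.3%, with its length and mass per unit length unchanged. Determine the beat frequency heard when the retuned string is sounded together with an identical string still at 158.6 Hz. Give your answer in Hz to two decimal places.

2.64 Hz

For a string, f ∝ √T, so the new frequency is 158.6·√0.967 = 155.9611 Hz.
f_beat = |155.9611 − 158.6| = 2.64 Hz.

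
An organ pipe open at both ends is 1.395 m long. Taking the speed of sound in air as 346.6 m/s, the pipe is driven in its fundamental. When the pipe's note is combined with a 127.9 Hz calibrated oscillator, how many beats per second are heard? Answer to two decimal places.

3.67 Hz

Open pipe: f_n = n·v/(2L) = 1·346.6/(2·1.395) = 124.2294 Hz.
f_beat = |124.2294 − 127.9| = 3.67 Hz.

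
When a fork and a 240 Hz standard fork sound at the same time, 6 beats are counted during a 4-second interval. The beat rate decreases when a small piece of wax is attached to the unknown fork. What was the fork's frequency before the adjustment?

Beat frequency = 6/4 = 1.5 Hz.
|f − 240| = 1.5, so the fork was at either 238.5 Hz or 241.5 Hz.
Loading a fork with wax lowers its frequency; the adjustment lowers the fork's frequency.
The beat rate fell, so the adjustment moved the fork toward 240 Hz — it must have started above the reference.

241.5 Hz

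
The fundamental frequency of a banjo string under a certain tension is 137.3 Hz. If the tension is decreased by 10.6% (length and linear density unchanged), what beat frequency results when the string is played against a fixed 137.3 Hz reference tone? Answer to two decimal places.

For a string, f ∝ √T, so the new frequency is 137.3·√0.894 = 129.8193 Hz.
f_beat = |129.8193 − 137.3| = 7.48 Hz.

7.48 Hz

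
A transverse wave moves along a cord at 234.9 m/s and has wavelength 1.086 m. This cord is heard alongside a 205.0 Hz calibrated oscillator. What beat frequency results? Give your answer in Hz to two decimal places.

11.30 Hz

Source frequency f = v/λ = 234.9/1.086 = 216.2983 Hz.
f_beat = |216.2983 − 205.0| = 11.30 Hz.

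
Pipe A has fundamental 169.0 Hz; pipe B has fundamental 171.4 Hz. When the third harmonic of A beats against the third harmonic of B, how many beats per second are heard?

Third harmonic of the first: 3·169.0 = 507.0 Hz.
Third harmonic of the second: 3·171.4 = 514.2 Hz.
f_beat = |507.0 − 514.2| = 7.2 Hz.

7.2 Hz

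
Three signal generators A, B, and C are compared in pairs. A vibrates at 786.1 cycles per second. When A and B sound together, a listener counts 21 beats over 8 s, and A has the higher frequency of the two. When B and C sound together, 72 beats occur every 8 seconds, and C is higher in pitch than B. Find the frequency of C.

792.475 Hz

A–B: Beat frequency = 21/8 = 2.625 Hz.
B is below A, so f_B = 786.1 − 2.625 = 783.475 Hz.
B–C: Beat frequency = 72/8 = 9 Hz.
C is above B, so f_C = 783.475 + 9 = 792.475 Hz.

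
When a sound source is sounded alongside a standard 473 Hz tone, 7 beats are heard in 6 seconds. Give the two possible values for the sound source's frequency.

471.8333 Hz or 474.1667 Hz

Beat frequency = 7/6 = 1.1667 Hz.
|f − 473| = 1.1667, so f = 473 ± 1.1667.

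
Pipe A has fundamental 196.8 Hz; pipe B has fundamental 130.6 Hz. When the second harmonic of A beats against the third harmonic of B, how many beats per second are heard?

1.8 Hz

Second harmonic of the first: 2·196.8 = 393.6 Hz.
Third harmonic of the second: 3·130.6 = 391.8 Hz.
f_beat = |393.6 − 391.8| = 1.8 Hz.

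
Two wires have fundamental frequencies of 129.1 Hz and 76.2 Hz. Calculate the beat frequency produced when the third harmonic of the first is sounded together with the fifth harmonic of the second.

6.3 Hz

Third harmonic of the first: 3·129.1 = 387.3 Hz.
Fifth harmonic of the second: 5·76.2 = 381.0 Hz.
f_beat = |387.3 − 381.0| = 6.3 Hz.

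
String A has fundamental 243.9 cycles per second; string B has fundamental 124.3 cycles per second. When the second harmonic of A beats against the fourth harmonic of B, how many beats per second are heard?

9.4 Hz

Second harmonic of the first: 2·243.9 = 487.8 Hz.
Fourth harmonic of the second: 4·124.3 = 497.2 Hz.
f_beat = |487.8 − 497.2| = 9.4 Hz.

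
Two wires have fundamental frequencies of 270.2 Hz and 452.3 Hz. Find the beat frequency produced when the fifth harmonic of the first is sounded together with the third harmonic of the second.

Fifth harmonic of the first: 5·270.2 = 1351.0 Hz.
Third harmonic of the second: 3·452.3 = 1356.9 Hz.
f_beat = |1351.0 − 1356.9| = 5.9 Hz.

5.9 Hz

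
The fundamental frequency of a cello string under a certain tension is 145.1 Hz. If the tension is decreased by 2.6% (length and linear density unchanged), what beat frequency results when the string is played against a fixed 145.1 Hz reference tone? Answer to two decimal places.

1.90 Hz

For a string, f ∝ √T, so the new frequency is 145.1·√0.974 = 143.2013 Hz.
f_beat = |143.2013 − 145.1| = 1.90 Hz.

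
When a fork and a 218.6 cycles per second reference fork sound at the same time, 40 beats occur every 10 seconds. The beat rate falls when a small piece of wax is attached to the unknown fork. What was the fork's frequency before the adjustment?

222.6 Hz

Beat frequency = 40/10 = 4 Hz.
|f − 218.6| = 4, so the fork was at either 214.6 Hz or 222.6 Hz.
Loading a fork with wax lowers its frequency; the adjustment lowers the fork's frequency.
The beat rate fell, so the adjustment moved the fork toward 218.6 Hz — it must have started above the reference.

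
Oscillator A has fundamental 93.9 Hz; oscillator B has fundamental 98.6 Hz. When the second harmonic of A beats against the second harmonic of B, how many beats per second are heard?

9.4 Hz

Second harmonic of the first: 2·93.9 = 187.8 Hz.
Second harmonic of the second: 2·98.6 = 197.2 Hz.
f_beat = |187.8 − 197.2| = 9.4 Hz.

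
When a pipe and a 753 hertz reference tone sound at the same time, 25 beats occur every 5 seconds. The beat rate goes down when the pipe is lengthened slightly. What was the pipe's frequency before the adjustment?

Beat frequency = 25/5 = 5 Hz.
|f − 753| = 5, so the pipe was at either 748 Hz or 758 Hz.
A longer pipe has a lower fundamental; the adjustment lowers the pipe's frequency.
The beat rate fell, so the adjustment moved the pipe toward 753 Hz — it must have started above the reference.

758 Hz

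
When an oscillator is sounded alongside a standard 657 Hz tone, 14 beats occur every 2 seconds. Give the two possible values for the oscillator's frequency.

Beat frequency = 14/2 = 7 Hz.
|f − 657| = 7, so f = 657 ± 7.

650 Hz or 664 Hz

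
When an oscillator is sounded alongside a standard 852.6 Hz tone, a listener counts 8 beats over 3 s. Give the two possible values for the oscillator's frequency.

849.9333 Hz or 855.2667 Hz

Beat frequency = 8/3 = 2.6667 Hz.
|f − 852.6| = 2.6667, so f = 852.6 ± 2.6667.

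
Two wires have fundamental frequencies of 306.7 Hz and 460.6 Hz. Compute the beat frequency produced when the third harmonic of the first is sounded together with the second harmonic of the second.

1.1 Hz

Third harmonic of the first: 3·306.7 = 920.1 Hz.
Second harmonic of the second: 2·460.6 = 921.2 Hz.
f_beat = |920.1 − 921.2| = 1.1 Hz.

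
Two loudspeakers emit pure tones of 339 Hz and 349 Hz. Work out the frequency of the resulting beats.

10 Hz

f_beat = |f₁ − f₂|.
|339 − 349| = 10 Hz.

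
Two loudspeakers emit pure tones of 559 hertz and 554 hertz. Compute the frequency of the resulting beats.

f_beat = |f₁ − f₂|.
|559 − 554| = 5 Hz.

5 Hz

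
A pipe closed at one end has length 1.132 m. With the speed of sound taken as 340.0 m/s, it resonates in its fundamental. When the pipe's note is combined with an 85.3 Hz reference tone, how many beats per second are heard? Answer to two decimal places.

Closed pipe (odd harmonics): f_n = n·v/(4L) = 1·340.0/(4·1.132) = 75.0883 Hz.
f_beat = |75.0883 − 85.3| = 10.21 Hz.

10.21 Hz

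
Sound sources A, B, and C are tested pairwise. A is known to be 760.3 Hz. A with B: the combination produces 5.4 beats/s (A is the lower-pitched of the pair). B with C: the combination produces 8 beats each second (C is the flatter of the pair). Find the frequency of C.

757.7 Hz

B is above A, so f_B = 760.3 + 5.4 = 765.7 Hz.
C is below B, so f_C = 765.7 − 8 = 757.7 Hz.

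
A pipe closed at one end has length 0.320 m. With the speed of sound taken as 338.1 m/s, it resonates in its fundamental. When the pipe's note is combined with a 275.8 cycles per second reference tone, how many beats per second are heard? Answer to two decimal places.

11.66 Hz

Closed pipe (odd harmonics): f_n = n·v/(4L) = 1·338.1/(4·0.320) = 264.1406 Hz.
f_beat = |264.1406 − 275.8| = 11.66 Hz.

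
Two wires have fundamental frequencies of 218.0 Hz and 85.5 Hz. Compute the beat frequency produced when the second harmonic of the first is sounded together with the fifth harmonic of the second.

Second harmonic of the first: 2·218.0 = 436.0 Hz.
Fifth harmonic of the second: 5·85.5 = 427.5 Hz.
f_beat = |436.0 − 427.5| = 8.5 Hz.

8.5 Hz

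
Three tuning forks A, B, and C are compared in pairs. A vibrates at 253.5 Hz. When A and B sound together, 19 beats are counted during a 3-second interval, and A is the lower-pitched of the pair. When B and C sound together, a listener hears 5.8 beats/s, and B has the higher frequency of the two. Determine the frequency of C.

A–B: Beat frequency = 19/3 = 6.3333 Hz.
B is above A, so f_B = 253.5 + 6.3333 = 259.8333 Hz.
C is below B, so f_C = 259.8333 − 5.8 = 254.0333 Hz.

254.0333 Hz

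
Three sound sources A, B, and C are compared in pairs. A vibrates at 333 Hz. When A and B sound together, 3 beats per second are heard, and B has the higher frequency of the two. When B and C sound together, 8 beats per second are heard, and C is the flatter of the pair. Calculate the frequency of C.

B is above A, so f_B = 333 + 3 = 336 Hz.
C is below B, so f_C = 336 − 8 = 328 Hz.

328 Hz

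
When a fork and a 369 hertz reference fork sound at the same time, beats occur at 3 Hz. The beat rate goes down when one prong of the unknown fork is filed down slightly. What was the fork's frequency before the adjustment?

366 Hz

|f − 369| = 3, so the fork was at either 366 Hz or 372 Hz.
Filing a prong removes mass and raises the fork's frequency; the adjustment raises the fork's frequency.
The beat rate fell, so the adjustment moved the fork toward 369 Hz — it must have started below the reference.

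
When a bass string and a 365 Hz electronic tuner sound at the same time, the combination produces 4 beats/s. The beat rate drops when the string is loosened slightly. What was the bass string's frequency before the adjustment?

369 Hz

|f − 365| = 4, so the bass string was at either 361 Hz or 369 Hz.
Reducing tension lowers a string's frequency; the adjustment lowers the bass string's frequency.
The beat rate fell, so the adjustment moved the bass string toward 365 Hz — it must have started above the reference.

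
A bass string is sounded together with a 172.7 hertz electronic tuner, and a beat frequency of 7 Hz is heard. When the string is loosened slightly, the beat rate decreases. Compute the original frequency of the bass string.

179.7 Hz

|f − 172.7| = 7, so the bass string was at either 165.7 Hz or 179.7 Hz.
Reducing tension lowers a string's frequency; the adjustment lowers the bass string's frequency.
The beat rate fell, so the adjustment moved the bass string toward 172.7 Hz — it must have started above the reference.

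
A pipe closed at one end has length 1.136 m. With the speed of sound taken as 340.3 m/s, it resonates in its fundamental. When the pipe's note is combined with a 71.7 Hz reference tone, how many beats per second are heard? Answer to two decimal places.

3.19 Hz

Closed pipe (odd harmonics): f_n = n·v/(4L) = 1·340.3/(4·1.136) = 74.8900 Hz.
f_beat = |74.8900 − 71.7| = 3.19 Hz.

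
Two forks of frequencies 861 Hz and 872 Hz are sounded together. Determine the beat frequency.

f_beat = |f₁ − f₂|.
|861 − 872| = 11 Hz.

11 Hz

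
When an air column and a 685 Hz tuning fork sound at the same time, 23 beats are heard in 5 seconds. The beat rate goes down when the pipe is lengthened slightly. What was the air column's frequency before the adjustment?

Beat frequency = 23/5 = 4.6 Hz.
|f − 685| = 4.6, so the air column was at either 680.4 Hz or 689.6 Hz.
A longer pipe has a lower fundamental; the adjustment lowers the air column's frequency.
The beat rate fell, so the adjustment moved the air column toward 685 Hz — it must have started above the reference.

689.6 Hz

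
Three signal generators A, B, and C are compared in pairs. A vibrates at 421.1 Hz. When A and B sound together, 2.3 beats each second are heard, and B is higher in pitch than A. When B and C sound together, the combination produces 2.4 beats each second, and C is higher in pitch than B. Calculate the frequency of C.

425.8 Hz

B is above A, so f_B = 421.1 + 2.3 = 423.4 Hz.
C is above B, so f_C = 423.4 + 2.4 = 425.8 Hz.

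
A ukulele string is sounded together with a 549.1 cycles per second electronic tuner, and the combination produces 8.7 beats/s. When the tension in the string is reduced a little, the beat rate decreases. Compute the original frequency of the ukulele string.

|f − 549.1| = 8.7, so the ukulele string was at either 540.4 Hz or 557.8 Hz.
Lower tension means lower frequency; the adjustment lowers the ukulele string's frequency.
The beat rate fell, so the adjustment moved the ukulele string toward 549.1 Hz — it must have started above the reference.

557.8 Hz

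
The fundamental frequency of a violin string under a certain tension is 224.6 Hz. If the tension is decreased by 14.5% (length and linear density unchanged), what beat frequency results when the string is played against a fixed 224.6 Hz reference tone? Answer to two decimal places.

For a string, f ∝ √T, so the new frequency is 224.6·√0.855 = 207.6791 Hz.
f_beat = |207.6791 − 224.6| = 16.92 Hz.

16.92 Hz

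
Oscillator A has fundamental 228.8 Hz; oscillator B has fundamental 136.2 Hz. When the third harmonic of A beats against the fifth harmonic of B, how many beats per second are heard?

Third harmonic of the first: 3·228.8 = 686.4 Hz.
Fifth harmonic of the second: 5·136.2 = 681.0 Hz.
f_beat = |686.4 − 681.0| = 5.4 Hz.

5.4 Hz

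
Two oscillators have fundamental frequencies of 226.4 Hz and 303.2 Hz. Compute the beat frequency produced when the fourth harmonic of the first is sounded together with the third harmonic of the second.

4.0 Hz

Fourth harmonic of the first: 4·226.4 = 905.6 Hz.
Third harmonic of the second: 3·303.2 = 909.6 Hz.
f_beat = |905.6 − 909.6| = 4.0 Hz.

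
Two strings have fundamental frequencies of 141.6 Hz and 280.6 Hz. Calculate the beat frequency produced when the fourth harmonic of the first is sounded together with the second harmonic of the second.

Fourth harmonic of the first: 4·141.6 = 566.4 Hz.
Second harmonic of the second: 2·280.6 = 561.2 Hz.
f_beat = |566.4 − 561.2| = 5.2 Hz.

5.2 Hz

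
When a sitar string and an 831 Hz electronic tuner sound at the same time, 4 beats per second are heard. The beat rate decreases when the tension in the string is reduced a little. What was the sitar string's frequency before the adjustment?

835 Hz

|f − 831| = 4, so the sitar string was at either 827 Hz or 835 Hz.
Lower tension means lower frequency; the adjustment lowers the sitar string's frequency.
The beat rate fell, so the adjustment moved the sitar string toward 831 Hz — it must have started above the reference.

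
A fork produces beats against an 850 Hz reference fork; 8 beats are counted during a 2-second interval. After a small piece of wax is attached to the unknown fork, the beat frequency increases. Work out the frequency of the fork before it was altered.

Beat frequency = 8/2 = 4 Hz.
|f − 850| = 4, so the fork was at either 846 Hz or 854 Hz.
Loading a fork with wax lowers its frequency; the adjustment lowers the fork's frequency.
The beat rate rose, so the adjustment moved the fork further from 850 Hz — it was already below the reference.

846 Hz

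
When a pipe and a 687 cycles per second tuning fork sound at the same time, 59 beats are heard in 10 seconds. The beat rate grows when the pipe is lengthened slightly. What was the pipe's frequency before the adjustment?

Beat frequency = 59/10 = 5.9 Hz.
|f − 687| = 5.9, so the pipe was at either 681.1 Hz or 692.9 Hz.
A longer pipe has a lower fundamental; the adjustment lowers the pipe's frequency.
The beat rate rose, so the adjustment moved the pipe further from 687 Hz — it was already below the reference.

681.1 Hz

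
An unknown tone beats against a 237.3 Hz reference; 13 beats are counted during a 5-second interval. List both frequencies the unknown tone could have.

Beat frequency = 13/5 = 2.6 Hz.
|f − 237.3| = 2.6, so f = 237.3 ± 2.6.

234.7 Hz or 239.9 Hz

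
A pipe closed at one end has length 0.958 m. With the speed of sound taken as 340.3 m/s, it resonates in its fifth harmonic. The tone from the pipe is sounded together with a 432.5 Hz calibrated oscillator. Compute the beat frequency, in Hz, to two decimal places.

Closed pipe (odd harmonics): f_n = n·v/(4L) = 5·340.3/(4·0.958) = 444.0240 Hz.
f_beat = |444.0240 − 432.5| = 11.52 Hz.

11.52 Hz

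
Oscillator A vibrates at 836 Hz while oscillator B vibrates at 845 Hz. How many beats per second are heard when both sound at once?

9 Hz

The beat frequency equals the magnitude of the frequency difference.
|836 − 845| = 9 Hz.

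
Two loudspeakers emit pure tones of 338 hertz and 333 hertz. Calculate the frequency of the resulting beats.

5 Hz

f_beat = |f₁ − f₂|.
|338 − 333| = 5 Hz.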